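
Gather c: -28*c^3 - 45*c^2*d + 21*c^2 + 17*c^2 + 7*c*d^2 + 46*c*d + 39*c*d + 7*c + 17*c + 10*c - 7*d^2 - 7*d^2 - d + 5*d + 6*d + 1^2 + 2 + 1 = -28*c^3 + c^2*(38 - 45*d) + c*(7*d^2 + 85*d + 34) - 14*d^2 + 10*d + 4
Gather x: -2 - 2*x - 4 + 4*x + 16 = 2*x + 10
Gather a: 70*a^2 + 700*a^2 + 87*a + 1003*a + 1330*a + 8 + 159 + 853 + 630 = 770*a^2 + 2420*a + 1650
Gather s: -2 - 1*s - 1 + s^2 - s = s^2 - 2*s - 3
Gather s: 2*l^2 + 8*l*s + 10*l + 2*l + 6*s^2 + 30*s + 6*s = 2*l^2 + 12*l + 6*s^2 + s*(8*l + 36)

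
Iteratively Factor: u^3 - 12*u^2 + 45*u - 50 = (u - 2)*(u^2 - 10*u + 25) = (u - 5)*(u - 2)*(u - 5)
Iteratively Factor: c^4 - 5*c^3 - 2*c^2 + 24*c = (c - 4)*(c^3 - c^2 - 6*c) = (c - 4)*(c - 3)*(c^2 + 2*c) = c*(c - 4)*(c - 3)*(c + 2)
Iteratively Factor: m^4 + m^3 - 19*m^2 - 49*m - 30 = (m + 1)*(m^3 - 19*m - 30) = (m + 1)*(m + 3)*(m^2 - 3*m - 10) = (m - 5)*(m + 1)*(m + 3)*(m + 2)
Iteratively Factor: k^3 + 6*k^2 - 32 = (k - 2)*(k^2 + 8*k + 16) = (k - 2)*(k + 4)*(k + 4)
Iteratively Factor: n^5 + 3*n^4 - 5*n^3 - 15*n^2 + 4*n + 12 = (n - 2)*(n^4 + 5*n^3 + 5*n^2 - 5*n - 6) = (n - 2)*(n - 1)*(n^3 + 6*n^2 + 11*n + 6) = (n - 2)*(n - 1)*(n + 1)*(n^2 + 5*n + 6) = (n - 2)*(n - 1)*(n + 1)*(n + 2)*(n + 3)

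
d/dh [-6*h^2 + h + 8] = 1 - 12*h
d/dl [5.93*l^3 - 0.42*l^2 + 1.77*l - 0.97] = 17.79*l^2 - 0.84*l + 1.77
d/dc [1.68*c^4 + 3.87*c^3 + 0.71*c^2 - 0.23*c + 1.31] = 6.72*c^3 + 11.61*c^2 + 1.42*c - 0.23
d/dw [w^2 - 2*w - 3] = 2*w - 2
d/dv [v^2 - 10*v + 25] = 2*v - 10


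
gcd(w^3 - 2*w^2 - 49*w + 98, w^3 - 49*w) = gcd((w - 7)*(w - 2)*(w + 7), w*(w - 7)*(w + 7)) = w^2 - 49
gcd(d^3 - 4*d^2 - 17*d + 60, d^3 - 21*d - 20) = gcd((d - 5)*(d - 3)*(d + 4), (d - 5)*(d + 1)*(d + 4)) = d^2 - d - 20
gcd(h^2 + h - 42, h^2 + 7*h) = h + 7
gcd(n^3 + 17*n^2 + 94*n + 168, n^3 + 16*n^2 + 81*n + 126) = n^2 + 13*n + 42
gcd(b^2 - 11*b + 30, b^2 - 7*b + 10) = b - 5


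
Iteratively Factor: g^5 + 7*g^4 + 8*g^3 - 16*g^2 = (g - 1)*(g^4 + 8*g^3 + 16*g^2) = g*(g - 1)*(g^3 + 8*g^2 + 16*g) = g*(g - 1)*(g + 4)*(g^2 + 4*g) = g^2*(g - 1)*(g + 4)*(g + 4)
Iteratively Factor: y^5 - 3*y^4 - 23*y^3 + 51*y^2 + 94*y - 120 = (y + 2)*(y^4 - 5*y^3 - 13*y^2 + 77*y - 60) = (y - 5)*(y + 2)*(y^3 - 13*y + 12) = (y - 5)*(y - 1)*(y + 2)*(y^2 + y - 12) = (y - 5)*(y - 3)*(y - 1)*(y + 2)*(y + 4)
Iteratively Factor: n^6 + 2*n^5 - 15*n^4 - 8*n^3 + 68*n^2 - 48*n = (n - 2)*(n^5 + 4*n^4 - 7*n^3 - 22*n^2 + 24*n) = n*(n - 2)*(n^4 + 4*n^3 - 7*n^2 - 22*n + 24) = n*(n - 2)^2*(n^3 + 6*n^2 + 5*n - 12) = n*(n - 2)^2*(n - 1)*(n^2 + 7*n + 12) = n*(n - 2)^2*(n - 1)*(n + 3)*(n + 4)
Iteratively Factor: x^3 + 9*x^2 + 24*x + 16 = (x + 1)*(x^2 + 8*x + 16) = (x + 1)*(x + 4)*(x + 4)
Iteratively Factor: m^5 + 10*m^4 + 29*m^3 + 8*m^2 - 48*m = (m + 4)*(m^4 + 6*m^3 + 5*m^2 - 12*m) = (m + 3)*(m + 4)*(m^3 + 3*m^2 - 4*m) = (m - 1)*(m + 3)*(m + 4)*(m^2 + 4*m) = (m - 1)*(m + 3)*(m + 4)^2*(m)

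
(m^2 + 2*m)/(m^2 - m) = (m + 2)/(m - 1)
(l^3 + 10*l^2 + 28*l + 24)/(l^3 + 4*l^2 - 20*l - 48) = (l + 2)/(l - 4)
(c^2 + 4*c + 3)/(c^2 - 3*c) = (c^2 + 4*c + 3)/(c*(c - 3))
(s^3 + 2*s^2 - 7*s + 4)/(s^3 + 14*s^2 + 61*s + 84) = (s^2 - 2*s + 1)/(s^2 + 10*s + 21)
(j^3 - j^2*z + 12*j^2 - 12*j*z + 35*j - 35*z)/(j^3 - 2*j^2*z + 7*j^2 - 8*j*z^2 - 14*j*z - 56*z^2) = (-j^2 + j*z - 5*j + 5*z)/(-j^2 + 2*j*z + 8*z^2)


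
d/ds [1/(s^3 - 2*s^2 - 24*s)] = (-3*s^2 + 4*s + 24)/(s^2*(-s^2 + 2*s + 24)^2)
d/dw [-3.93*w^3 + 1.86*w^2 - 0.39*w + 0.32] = -11.79*w^2 + 3.72*w - 0.39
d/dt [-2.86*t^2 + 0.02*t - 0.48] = 0.02 - 5.72*t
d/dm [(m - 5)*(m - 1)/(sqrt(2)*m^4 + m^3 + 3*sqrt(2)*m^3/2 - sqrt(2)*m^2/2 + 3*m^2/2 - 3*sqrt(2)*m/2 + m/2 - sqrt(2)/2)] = 2*(-(m - 5)*(m - 1)*(8*sqrt(2)*m^3 + 6*m^2 + 9*sqrt(2)*m^2 - 2*sqrt(2)*m + 6*m - 3*sqrt(2) + 1) + 2*(m - 3)*(2*sqrt(2)*m^4 + 2*m^3 + 3*sqrt(2)*m^3 - sqrt(2)*m^2 + 3*m^2 - 3*sqrt(2)*m + m - sqrt(2)))/(2*sqrt(2)*m^4 + 2*m^3 + 3*sqrt(2)*m^3 - sqrt(2)*m^2 + 3*m^2 - 3*sqrt(2)*m + m - sqrt(2))^2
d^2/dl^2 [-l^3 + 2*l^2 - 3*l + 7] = 4 - 6*l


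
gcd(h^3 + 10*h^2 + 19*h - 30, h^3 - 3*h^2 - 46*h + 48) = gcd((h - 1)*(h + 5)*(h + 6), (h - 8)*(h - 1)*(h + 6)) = h^2 + 5*h - 6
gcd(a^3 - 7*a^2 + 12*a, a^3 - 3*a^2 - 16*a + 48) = a^2 - 7*a + 12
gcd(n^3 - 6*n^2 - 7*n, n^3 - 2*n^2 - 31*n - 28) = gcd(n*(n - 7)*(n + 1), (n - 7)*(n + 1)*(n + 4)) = n^2 - 6*n - 7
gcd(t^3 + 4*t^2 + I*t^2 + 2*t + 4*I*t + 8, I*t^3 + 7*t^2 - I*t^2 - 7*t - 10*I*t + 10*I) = 1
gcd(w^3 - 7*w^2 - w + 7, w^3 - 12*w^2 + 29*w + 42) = w^2 - 6*w - 7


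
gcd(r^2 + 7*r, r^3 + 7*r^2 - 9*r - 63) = r + 7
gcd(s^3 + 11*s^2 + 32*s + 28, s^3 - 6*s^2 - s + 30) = s + 2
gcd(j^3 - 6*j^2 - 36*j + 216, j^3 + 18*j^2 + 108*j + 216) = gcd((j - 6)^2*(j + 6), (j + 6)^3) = j + 6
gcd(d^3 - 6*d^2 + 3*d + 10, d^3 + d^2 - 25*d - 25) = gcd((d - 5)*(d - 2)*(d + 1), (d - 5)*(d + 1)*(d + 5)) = d^2 - 4*d - 5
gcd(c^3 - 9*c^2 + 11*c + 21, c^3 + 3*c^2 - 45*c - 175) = c - 7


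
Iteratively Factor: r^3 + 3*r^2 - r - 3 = (r - 1)*(r^2 + 4*r + 3) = (r - 1)*(r + 1)*(r + 3)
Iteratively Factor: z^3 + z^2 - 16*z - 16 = (z + 1)*(z^2 - 16) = (z + 1)*(z + 4)*(z - 4)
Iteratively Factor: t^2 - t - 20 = (t + 4)*(t - 5)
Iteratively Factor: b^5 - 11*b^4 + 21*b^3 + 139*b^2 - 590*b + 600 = (b - 2)*(b^4 - 9*b^3 + 3*b^2 + 145*b - 300) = (b - 2)*(b + 4)*(b^3 - 13*b^2 + 55*b - 75) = (b - 5)*(b - 2)*(b + 4)*(b^2 - 8*b + 15) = (b - 5)*(b - 3)*(b - 2)*(b + 4)*(b - 5)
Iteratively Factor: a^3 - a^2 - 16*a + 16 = (a + 4)*(a^2 - 5*a + 4) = (a - 4)*(a + 4)*(a - 1)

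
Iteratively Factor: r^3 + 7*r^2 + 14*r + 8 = (r + 2)*(r^2 + 5*r + 4) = (r + 2)*(r + 4)*(r + 1)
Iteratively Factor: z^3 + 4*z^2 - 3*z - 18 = (z + 3)*(z^2 + z - 6) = (z + 3)^2*(z - 2)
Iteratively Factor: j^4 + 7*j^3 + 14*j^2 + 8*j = (j)*(j^3 + 7*j^2 + 14*j + 8) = j*(j + 4)*(j^2 + 3*j + 2) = j*(j + 2)*(j + 4)*(j + 1)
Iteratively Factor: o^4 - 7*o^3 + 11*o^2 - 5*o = (o - 5)*(o^3 - 2*o^2 + o) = (o - 5)*(o - 1)*(o^2 - o) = (o - 5)*(o - 1)^2*(o)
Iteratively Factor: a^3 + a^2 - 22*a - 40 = (a + 2)*(a^2 - a - 20) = (a + 2)*(a + 4)*(a - 5)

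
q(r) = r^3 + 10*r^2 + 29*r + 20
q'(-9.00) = 92.00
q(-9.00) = -160.00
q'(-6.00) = 17.00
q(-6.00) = -10.00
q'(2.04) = 82.28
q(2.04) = 129.27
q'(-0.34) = 22.55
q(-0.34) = 11.26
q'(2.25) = 89.19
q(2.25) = 147.27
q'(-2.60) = -2.72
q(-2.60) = -5.38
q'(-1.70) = 3.67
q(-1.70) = -5.31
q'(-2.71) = -3.17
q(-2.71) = -5.05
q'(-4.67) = 1.03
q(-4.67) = 0.81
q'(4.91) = 199.52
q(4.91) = 521.84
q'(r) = 3*r^2 + 20*r + 29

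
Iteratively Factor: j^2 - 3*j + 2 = (j - 1)*(j - 2)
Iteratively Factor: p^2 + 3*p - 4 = (p - 1)*(p + 4)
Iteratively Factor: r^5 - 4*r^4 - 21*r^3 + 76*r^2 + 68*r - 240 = (r - 3)*(r^4 - r^3 - 24*r^2 + 4*r + 80) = (r - 3)*(r + 4)*(r^3 - 5*r^2 - 4*r + 20) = (r - 3)*(r - 2)*(r + 4)*(r^2 - 3*r - 10) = (r - 3)*(r - 2)*(r + 2)*(r + 4)*(r - 5)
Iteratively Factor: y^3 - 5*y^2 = (y)*(y^2 - 5*y) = y^2*(y - 5)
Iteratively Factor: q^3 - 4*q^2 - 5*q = (q + 1)*(q^2 - 5*q) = q*(q + 1)*(q - 5)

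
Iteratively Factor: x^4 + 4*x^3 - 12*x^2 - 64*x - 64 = (x + 2)*(x^3 + 2*x^2 - 16*x - 32) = (x - 4)*(x + 2)*(x^2 + 6*x + 8) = (x - 4)*(x + 2)*(x + 4)*(x + 2)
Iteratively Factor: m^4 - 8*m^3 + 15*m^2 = (m)*(m^3 - 8*m^2 + 15*m) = m*(m - 3)*(m^2 - 5*m) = m*(m - 5)*(m - 3)*(m)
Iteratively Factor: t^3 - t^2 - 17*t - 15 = (t - 5)*(t^2 + 4*t + 3) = (t - 5)*(t + 1)*(t + 3)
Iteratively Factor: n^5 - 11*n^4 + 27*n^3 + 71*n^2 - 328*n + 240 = (n - 4)*(n^4 - 7*n^3 - n^2 + 67*n - 60) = (n - 4)^2*(n^3 - 3*n^2 - 13*n + 15) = (n - 4)^2*(n - 1)*(n^2 - 2*n - 15) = (n - 4)^2*(n - 1)*(n + 3)*(n - 5)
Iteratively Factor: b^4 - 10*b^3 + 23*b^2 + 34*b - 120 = (b - 5)*(b^3 - 5*b^2 - 2*b + 24) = (b - 5)*(b - 4)*(b^2 - b - 6) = (b - 5)*(b - 4)*(b + 2)*(b - 3)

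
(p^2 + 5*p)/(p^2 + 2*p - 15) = p/(p - 3)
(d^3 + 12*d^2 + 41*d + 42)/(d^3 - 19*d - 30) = (d + 7)/(d - 5)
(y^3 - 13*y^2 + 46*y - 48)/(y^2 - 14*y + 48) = (y^2 - 5*y + 6)/(y - 6)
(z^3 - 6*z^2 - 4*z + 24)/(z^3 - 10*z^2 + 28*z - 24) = (z + 2)/(z - 2)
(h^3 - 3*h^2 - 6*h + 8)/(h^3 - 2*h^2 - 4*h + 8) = (h^2 - 5*h + 4)/(h^2 - 4*h + 4)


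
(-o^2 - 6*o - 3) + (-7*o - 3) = -o^2 - 13*o - 6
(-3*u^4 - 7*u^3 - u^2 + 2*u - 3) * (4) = -12*u^4 - 28*u^3 - 4*u^2 + 8*u - 12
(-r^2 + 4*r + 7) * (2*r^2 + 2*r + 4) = -2*r^4 + 6*r^3 + 18*r^2 + 30*r + 28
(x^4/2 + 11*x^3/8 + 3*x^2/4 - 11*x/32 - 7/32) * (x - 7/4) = x^5/2 + x^4/2 - 53*x^3/32 - 53*x^2/32 + 49*x/128 + 49/128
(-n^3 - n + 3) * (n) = -n^4 - n^2 + 3*n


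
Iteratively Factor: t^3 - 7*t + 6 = (t - 2)*(t^2 + 2*t - 3) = (t - 2)*(t - 1)*(t + 3)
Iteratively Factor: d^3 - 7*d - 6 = (d + 1)*(d^2 - d - 6) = (d + 1)*(d + 2)*(d - 3)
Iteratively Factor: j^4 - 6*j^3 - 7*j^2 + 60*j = (j - 5)*(j^3 - j^2 - 12*j) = (j - 5)*(j - 4)*(j^2 + 3*j) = (j - 5)*(j - 4)*(j + 3)*(j)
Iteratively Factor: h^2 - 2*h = (h - 2)*(h)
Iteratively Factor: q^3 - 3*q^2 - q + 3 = (q - 3)*(q^2 - 1) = (q - 3)*(q + 1)*(q - 1)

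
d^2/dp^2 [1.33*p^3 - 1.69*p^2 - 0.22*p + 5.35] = 7.98*p - 3.38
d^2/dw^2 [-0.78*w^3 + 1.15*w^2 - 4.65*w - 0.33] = 2.3 - 4.68*w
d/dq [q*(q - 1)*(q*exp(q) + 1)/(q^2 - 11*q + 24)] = (-q*(q - 1)*(2*q - 11)*(q*exp(q) + 1) + (q^2 - 11*q + 24)*(q*(q - 1)*(q + 1)*exp(q) + q*(q*exp(q) + 1) + (q - 1)*(q*exp(q) + 1)))/(q^2 - 11*q + 24)^2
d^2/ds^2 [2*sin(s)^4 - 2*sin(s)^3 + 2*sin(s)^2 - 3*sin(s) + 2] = -32*sin(s)^4 + 18*sin(s)^3 + 16*sin(s)^2 - 9*sin(s) + 4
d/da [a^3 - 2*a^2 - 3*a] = 3*a^2 - 4*a - 3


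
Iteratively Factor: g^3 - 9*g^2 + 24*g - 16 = (g - 4)*(g^2 - 5*g + 4) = (g - 4)^2*(g - 1)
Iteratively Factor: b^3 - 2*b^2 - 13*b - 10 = (b + 2)*(b^2 - 4*b - 5) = (b - 5)*(b + 2)*(b + 1)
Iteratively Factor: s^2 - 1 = (s - 1)*(s + 1)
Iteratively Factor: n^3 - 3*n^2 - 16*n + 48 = (n - 3)*(n^2 - 16) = (n - 4)*(n - 3)*(n + 4)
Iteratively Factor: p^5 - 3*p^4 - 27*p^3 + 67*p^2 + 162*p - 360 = (p + 3)*(p^4 - 6*p^3 - 9*p^2 + 94*p - 120) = (p - 2)*(p + 3)*(p^3 - 4*p^2 - 17*p + 60) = (p - 5)*(p - 2)*(p + 3)*(p^2 + p - 12) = (p - 5)*(p - 3)*(p - 2)*(p + 3)*(p + 4)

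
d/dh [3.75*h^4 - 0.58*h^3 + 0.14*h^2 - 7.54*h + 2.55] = 15.0*h^3 - 1.74*h^2 + 0.28*h - 7.54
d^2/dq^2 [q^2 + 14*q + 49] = 2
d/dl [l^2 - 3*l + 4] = 2*l - 3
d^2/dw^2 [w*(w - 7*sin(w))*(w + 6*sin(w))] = w^2*sin(w) - 4*w*cos(w) - 84*w*cos(2*w) + 6*w - 2*sin(w) - 84*sin(2*w)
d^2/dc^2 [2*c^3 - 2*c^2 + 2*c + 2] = 12*c - 4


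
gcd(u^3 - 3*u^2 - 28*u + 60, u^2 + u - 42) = u - 6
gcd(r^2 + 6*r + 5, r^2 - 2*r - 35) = r + 5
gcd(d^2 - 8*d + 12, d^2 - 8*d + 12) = d^2 - 8*d + 12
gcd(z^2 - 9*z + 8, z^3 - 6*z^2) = 1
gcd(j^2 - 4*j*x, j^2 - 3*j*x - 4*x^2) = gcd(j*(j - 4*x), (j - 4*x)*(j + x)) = -j + 4*x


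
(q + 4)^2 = q^2 + 8*q + 16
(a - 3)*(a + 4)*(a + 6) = a^3 + 7*a^2 - 6*a - 72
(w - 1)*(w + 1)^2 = w^3 + w^2 - w - 1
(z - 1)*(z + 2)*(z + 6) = z^3 + 7*z^2 + 4*z - 12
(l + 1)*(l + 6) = l^2 + 7*l + 6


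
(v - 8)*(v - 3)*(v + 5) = v^3 - 6*v^2 - 31*v + 120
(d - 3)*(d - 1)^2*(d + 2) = d^4 - 3*d^3 - 3*d^2 + 11*d - 6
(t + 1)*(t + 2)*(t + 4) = t^3 + 7*t^2 + 14*t + 8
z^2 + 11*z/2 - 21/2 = (z - 3/2)*(z + 7)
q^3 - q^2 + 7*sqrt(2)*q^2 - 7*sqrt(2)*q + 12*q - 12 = (q - 1)*(q + sqrt(2))*(q + 6*sqrt(2))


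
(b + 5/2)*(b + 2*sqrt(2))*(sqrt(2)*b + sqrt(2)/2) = sqrt(2)*b^3 + 4*b^2 + 3*sqrt(2)*b^2 + 5*sqrt(2)*b/4 + 12*b + 5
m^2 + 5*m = m*(m + 5)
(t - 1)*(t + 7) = t^2 + 6*t - 7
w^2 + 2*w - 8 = (w - 2)*(w + 4)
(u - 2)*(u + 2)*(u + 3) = u^3 + 3*u^2 - 4*u - 12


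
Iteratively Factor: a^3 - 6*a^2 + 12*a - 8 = (a - 2)*(a^2 - 4*a + 4) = (a - 2)^2*(a - 2)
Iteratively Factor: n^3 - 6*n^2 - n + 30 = (n - 3)*(n^2 - 3*n - 10) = (n - 5)*(n - 3)*(n + 2)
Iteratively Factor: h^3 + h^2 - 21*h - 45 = (h + 3)*(h^2 - 2*h - 15) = (h + 3)^2*(h - 5)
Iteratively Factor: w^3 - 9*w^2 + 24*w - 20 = (w - 2)*(w^2 - 7*w + 10) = (w - 2)^2*(w - 5)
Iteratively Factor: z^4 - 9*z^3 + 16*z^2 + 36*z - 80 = (z - 4)*(z^3 - 5*z^2 - 4*z + 20) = (z - 4)*(z - 2)*(z^2 - 3*z - 10) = (z - 4)*(z - 2)*(z + 2)*(z - 5)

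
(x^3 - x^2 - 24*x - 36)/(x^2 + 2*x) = x - 3 - 18/x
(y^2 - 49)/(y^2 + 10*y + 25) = (y^2 - 49)/(y^2 + 10*y + 25)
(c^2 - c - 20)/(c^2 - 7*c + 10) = (c + 4)/(c - 2)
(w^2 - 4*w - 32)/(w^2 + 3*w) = (w^2 - 4*w - 32)/(w*(w + 3))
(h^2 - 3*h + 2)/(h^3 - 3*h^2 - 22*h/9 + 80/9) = 9*(h - 1)/(9*h^2 - 9*h - 40)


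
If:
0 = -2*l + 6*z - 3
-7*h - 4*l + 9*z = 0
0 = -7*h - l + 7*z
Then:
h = 57/98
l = 3/7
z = 9/14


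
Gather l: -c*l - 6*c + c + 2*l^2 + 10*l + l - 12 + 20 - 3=-5*c + 2*l^2 + l*(11 - c) + 5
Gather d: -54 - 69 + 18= -105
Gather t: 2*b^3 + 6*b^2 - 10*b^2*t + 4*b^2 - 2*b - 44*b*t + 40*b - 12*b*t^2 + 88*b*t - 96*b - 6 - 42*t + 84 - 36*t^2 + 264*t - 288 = 2*b^3 + 10*b^2 - 58*b + t^2*(-12*b - 36) + t*(-10*b^2 + 44*b + 222) - 210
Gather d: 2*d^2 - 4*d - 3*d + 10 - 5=2*d^2 - 7*d + 5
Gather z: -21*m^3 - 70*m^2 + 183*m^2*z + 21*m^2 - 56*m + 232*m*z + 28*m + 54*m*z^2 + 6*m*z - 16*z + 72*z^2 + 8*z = -21*m^3 - 49*m^2 - 28*m + z^2*(54*m + 72) + z*(183*m^2 + 238*m - 8)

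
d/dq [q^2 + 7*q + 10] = 2*q + 7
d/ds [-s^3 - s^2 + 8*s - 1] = -3*s^2 - 2*s + 8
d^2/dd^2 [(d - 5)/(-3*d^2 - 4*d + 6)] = 2*(-4*(d - 5)*(3*d + 2)^2 + (9*d - 11)*(3*d^2 + 4*d - 6))/(3*d^2 + 4*d - 6)^3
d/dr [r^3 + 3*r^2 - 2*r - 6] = 3*r^2 + 6*r - 2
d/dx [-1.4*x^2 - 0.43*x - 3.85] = -2.8*x - 0.43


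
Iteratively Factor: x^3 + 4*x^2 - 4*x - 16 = (x + 2)*(x^2 + 2*x - 8) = (x - 2)*(x + 2)*(x + 4)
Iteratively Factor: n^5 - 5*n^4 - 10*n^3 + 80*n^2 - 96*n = (n - 2)*(n^4 - 3*n^3 - 16*n^2 + 48*n) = (n - 4)*(n - 2)*(n^3 + n^2 - 12*n) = n*(n - 4)*(n - 2)*(n^2 + n - 12) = n*(n - 4)*(n - 3)*(n - 2)*(n + 4)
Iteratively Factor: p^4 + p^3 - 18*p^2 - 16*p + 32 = (p - 4)*(p^3 + 5*p^2 + 2*p - 8) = (p - 4)*(p + 4)*(p^2 + p - 2) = (p - 4)*(p - 1)*(p + 4)*(p + 2)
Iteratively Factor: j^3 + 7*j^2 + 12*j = (j + 3)*(j^2 + 4*j) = (j + 3)*(j + 4)*(j)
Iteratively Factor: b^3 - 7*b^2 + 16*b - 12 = (b - 2)*(b^2 - 5*b + 6) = (b - 2)^2*(b - 3)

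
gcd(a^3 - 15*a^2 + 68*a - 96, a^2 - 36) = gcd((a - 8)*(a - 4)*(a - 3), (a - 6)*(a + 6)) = 1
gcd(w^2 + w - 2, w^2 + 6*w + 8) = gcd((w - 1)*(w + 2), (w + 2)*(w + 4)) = w + 2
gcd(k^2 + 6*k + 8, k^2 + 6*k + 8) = k^2 + 6*k + 8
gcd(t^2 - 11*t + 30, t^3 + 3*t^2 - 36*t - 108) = t - 6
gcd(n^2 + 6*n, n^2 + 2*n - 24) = n + 6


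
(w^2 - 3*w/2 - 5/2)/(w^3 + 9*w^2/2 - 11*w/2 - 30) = (w + 1)/(w^2 + 7*w + 12)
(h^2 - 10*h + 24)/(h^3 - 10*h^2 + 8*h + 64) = (h - 6)/(h^2 - 6*h - 16)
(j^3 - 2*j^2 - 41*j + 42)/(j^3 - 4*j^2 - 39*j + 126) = (j - 1)/(j - 3)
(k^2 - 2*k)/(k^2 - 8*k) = (k - 2)/(k - 8)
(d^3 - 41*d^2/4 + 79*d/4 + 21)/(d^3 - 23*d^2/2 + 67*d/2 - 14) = (4*d + 3)/(2*(2*d - 1))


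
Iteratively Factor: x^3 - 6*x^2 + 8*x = (x)*(x^2 - 6*x + 8) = x*(x - 4)*(x - 2)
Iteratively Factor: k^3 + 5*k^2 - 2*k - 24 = (k - 2)*(k^2 + 7*k + 12) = (k - 2)*(k + 3)*(k + 4)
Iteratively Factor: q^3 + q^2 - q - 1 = (q + 1)*(q^2 - 1) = (q - 1)*(q + 1)*(q + 1)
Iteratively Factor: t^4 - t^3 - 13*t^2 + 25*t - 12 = (t - 3)*(t^3 + 2*t^2 - 7*t + 4) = (t - 3)*(t - 1)*(t^2 + 3*t - 4) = (t - 3)*(t - 1)*(t + 4)*(t - 1)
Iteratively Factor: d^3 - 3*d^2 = (d)*(d^2 - 3*d) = d^2*(d - 3)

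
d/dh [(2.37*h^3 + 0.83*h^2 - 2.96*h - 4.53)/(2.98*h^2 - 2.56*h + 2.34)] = (7.0626*h^4 - 12.1344*h^3 + 23.3334*h^2 + 30.8832*h - 18.5232)/(8.8804*h^4 - 15.2576*h^3 + 20.5*h^2 - 11.9808*h + 5.4756)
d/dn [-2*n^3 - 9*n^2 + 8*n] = -6*n^2 - 18*n + 8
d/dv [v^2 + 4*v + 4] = 2*v + 4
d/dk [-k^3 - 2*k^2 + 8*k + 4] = -3*k^2 - 4*k + 8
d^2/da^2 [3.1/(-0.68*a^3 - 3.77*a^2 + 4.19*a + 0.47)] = ((12.648*a + 23.374)*(0.68*a^3 + 3.77*a^2 - 4.19*a - 0.47) - 3.1*(2.04*a^2 + 7.54*a - 4.19)*(4.08*a^2 + 15.08*a - 8.38))/(0.68*a^3 + 3.77*a^2 - 4.19*a - 0.47)^3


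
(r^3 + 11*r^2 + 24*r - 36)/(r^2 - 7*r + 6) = (r^2 + 12*r + 36)/(r - 6)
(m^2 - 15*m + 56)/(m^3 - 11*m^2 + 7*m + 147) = (m - 8)/(m^2 - 4*m - 21)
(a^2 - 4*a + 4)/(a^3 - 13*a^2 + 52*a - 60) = (a - 2)/(a^2 - 11*a + 30)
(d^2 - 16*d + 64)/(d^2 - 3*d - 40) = (d - 8)/(d + 5)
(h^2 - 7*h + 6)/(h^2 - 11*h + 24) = (h^2 - 7*h + 6)/(h^2 - 11*h + 24)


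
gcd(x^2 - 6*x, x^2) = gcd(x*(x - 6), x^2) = x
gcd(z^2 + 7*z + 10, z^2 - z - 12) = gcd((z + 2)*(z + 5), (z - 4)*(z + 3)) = 1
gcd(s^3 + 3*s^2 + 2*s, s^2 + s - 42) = 1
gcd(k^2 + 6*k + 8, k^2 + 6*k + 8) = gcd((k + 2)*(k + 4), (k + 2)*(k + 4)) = k^2 + 6*k + 8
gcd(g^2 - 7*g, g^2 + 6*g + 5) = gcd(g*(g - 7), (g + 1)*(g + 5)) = 1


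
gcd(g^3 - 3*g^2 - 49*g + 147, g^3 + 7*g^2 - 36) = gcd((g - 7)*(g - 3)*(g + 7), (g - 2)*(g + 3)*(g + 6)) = 1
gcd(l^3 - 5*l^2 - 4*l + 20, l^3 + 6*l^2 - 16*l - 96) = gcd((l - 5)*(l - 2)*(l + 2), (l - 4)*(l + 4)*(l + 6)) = 1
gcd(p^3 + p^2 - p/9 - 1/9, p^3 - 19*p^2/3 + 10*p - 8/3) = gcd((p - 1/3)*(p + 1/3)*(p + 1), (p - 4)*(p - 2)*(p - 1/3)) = p - 1/3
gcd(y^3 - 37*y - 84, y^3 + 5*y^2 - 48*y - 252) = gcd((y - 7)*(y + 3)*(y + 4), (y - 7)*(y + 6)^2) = y - 7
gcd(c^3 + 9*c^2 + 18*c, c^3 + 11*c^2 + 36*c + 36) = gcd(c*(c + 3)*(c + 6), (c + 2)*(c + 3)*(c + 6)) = c^2 + 9*c + 18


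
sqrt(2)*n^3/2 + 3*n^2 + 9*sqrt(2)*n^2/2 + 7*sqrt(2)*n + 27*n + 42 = (n + 7)*(n + 3*sqrt(2))*(sqrt(2)*n/2 + sqrt(2))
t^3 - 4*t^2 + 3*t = t*(t - 3)*(t - 1)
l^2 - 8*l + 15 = (l - 5)*(l - 3)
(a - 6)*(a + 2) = a^2 - 4*a - 12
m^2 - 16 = (m - 4)*(m + 4)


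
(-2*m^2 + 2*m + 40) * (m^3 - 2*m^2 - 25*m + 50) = -2*m^5 + 6*m^4 + 86*m^3 - 230*m^2 - 900*m + 2000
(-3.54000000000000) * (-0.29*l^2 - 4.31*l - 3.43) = 1.0266*l^2 + 15.2574*l + 12.1422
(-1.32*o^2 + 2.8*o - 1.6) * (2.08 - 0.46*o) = 0.6072*o^3 - 4.0336*o^2 + 6.56*o - 3.328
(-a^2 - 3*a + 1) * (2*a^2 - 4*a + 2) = -2*a^4 - 2*a^3 + 12*a^2 - 10*a + 2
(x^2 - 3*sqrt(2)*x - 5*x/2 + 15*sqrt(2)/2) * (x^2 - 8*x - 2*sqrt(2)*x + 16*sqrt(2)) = x^4 - 21*x^3/2 - 5*sqrt(2)*x^3 + 32*x^2 + 105*sqrt(2)*x^2/2 - 100*sqrt(2)*x - 126*x + 240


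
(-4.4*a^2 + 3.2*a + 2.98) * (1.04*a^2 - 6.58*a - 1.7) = -4.576*a^4 + 32.28*a^3 - 10.4768*a^2 - 25.0484*a - 5.066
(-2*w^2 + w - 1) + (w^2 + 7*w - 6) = -w^2 + 8*w - 7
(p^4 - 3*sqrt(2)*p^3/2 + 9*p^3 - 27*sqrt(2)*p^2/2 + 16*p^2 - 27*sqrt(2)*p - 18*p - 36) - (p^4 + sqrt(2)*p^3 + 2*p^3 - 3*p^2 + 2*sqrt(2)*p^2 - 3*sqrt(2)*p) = -5*sqrt(2)*p^3/2 + 7*p^3 - 31*sqrt(2)*p^2/2 + 19*p^2 - 24*sqrt(2)*p - 18*p - 36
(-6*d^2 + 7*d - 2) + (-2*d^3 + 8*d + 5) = -2*d^3 - 6*d^2 + 15*d + 3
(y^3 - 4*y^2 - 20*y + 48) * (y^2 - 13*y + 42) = y^5 - 17*y^4 + 74*y^3 + 140*y^2 - 1464*y + 2016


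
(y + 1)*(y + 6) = y^2 + 7*y + 6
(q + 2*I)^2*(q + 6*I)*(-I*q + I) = -I*q^4 + 10*q^3 + I*q^3 - 10*q^2 + 28*I*q^2 - 24*q - 28*I*q + 24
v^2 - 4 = (v - 2)*(v + 2)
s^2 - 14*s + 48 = (s - 8)*(s - 6)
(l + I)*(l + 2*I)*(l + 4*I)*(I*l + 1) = I*l^4 - 6*l^3 - 7*I*l^2 - 6*l - 8*I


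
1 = 1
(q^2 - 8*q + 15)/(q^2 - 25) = (q - 3)/(q + 5)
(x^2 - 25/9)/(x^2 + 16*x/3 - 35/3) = (x + 5/3)/(x + 7)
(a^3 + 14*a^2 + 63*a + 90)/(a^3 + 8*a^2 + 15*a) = (a + 6)/a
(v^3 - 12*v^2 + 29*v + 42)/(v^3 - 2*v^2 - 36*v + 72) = (v^2 - 6*v - 7)/(v^2 + 4*v - 12)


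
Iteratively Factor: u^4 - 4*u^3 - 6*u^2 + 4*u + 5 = (u + 1)*(u^3 - 5*u^2 - u + 5) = (u - 1)*(u + 1)*(u^2 - 4*u - 5) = (u - 5)*(u - 1)*(u + 1)*(u + 1)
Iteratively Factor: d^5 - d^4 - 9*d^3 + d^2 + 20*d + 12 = (d + 1)*(d^4 - 2*d^3 - 7*d^2 + 8*d + 12) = (d + 1)*(d + 2)*(d^3 - 4*d^2 + d + 6) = (d - 2)*(d + 1)*(d + 2)*(d^2 - 2*d - 3) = (d - 3)*(d - 2)*(d + 1)*(d + 2)*(d + 1)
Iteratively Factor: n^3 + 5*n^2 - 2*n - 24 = (n + 3)*(n^2 + 2*n - 8) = (n + 3)*(n + 4)*(n - 2)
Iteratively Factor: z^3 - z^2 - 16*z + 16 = (z - 4)*(z^2 + 3*z - 4) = (z - 4)*(z + 4)*(z - 1)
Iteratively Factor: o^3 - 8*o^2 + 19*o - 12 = (o - 4)*(o^2 - 4*o + 3) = (o - 4)*(o - 1)*(o - 3)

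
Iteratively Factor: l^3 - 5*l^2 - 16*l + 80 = (l + 4)*(l^2 - 9*l + 20) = (l - 5)*(l + 4)*(l - 4)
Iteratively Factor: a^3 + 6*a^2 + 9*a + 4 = (a + 4)*(a^2 + 2*a + 1) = (a + 1)*(a + 4)*(a + 1)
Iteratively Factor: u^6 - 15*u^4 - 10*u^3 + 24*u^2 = (u)*(u^5 - 15*u^3 - 10*u^2 + 24*u) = u*(u + 2)*(u^4 - 2*u^3 - 11*u^2 + 12*u) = u*(u - 1)*(u + 2)*(u^3 - u^2 - 12*u) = u*(u - 1)*(u + 2)*(u + 3)*(u^2 - 4*u) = u*(u - 4)*(u - 1)*(u + 2)*(u + 3)*(u)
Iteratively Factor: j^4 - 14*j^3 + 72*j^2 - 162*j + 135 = (j - 3)*(j^3 - 11*j^2 + 39*j - 45) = (j - 3)^2*(j^2 - 8*j + 15) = (j - 3)^3*(j - 5)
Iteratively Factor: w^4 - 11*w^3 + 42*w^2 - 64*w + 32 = (w - 1)*(w^3 - 10*w^2 + 32*w - 32) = (w - 4)*(w - 1)*(w^2 - 6*w + 8) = (w - 4)^2*(w - 1)*(w - 2)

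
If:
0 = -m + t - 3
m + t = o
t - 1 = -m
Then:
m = -1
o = 1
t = 2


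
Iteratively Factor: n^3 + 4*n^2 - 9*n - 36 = (n + 3)*(n^2 + n - 12) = (n + 3)*(n + 4)*(n - 3)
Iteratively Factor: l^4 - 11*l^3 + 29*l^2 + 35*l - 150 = (l - 5)*(l^3 - 6*l^2 - l + 30) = (l - 5)*(l + 2)*(l^2 - 8*l + 15) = (l - 5)^2*(l + 2)*(l - 3)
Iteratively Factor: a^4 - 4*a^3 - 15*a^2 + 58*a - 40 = (a + 4)*(a^3 - 8*a^2 + 17*a - 10) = (a - 1)*(a + 4)*(a^2 - 7*a + 10) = (a - 2)*(a - 1)*(a + 4)*(a - 5)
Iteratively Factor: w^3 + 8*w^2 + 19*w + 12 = (w + 4)*(w^2 + 4*w + 3) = (w + 3)*(w + 4)*(w + 1)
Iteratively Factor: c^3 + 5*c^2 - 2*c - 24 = (c + 3)*(c^2 + 2*c - 8) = (c - 2)*(c + 3)*(c + 4)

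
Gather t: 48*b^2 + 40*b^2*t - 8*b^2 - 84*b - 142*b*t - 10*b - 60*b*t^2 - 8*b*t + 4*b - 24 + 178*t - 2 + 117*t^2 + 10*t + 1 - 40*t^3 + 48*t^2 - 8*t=40*b^2 - 90*b - 40*t^3 + t^2*(165 - 60*b) + t*(40*b^2 - 150*b + 180) - 25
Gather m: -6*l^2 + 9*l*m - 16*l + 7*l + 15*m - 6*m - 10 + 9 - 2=-6*l^2 - 9*l + m*(9*l + 9) - 3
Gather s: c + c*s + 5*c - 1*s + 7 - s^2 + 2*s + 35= 6*c - s^2 + s*(c + 1) + 42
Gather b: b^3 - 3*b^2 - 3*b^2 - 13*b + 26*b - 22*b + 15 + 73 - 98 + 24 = b^3 - 6*b^2 - 9*b + 14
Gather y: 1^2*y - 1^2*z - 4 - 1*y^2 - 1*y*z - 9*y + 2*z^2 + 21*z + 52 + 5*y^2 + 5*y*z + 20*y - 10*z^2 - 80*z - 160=4*y^2 + y*(4*z + 12) - 8*z^2 - 60*z - 112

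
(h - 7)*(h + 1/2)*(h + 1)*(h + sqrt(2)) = h^4 - 11*h^3/2 + sqrt(2)*h^3 - 10*h^2 - 11*sqrt(2)*h^2/2 - 10*sqrt(2)*h - 7*h/2 - 7*sqrt(2)/2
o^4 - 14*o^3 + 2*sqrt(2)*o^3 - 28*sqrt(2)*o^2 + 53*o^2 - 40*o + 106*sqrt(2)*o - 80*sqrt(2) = (o - 8)*(o - 5)*(o - 1)*(o + 2*sqrt(2))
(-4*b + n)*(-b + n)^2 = -4*b^3 + 9*b^2*n - 6*b*n^2 + n^3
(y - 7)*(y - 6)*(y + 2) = y^3 - 11*y^2 + 16*y + 84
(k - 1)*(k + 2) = k^2 + k - 2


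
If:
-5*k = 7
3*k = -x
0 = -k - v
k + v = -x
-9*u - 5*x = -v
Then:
No Solution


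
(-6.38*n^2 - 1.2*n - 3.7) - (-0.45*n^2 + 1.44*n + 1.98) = -5.93*n^2 - 2.64*n - 5.68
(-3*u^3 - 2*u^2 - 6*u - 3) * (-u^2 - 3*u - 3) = 3*u^5 + 11*u^4 + 21*u^3 + 27*u^2 + 27*u + 9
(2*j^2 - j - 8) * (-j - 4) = -2*j^3 - 7*j^2 + 12*j + 32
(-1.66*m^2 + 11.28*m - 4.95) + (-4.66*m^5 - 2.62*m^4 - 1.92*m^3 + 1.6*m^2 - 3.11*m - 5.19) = -4.66*m^5 - 2.62*m^4 - 1.92*m^3 - 0.0599999999999998*m^2 + 8.17*m - 10.14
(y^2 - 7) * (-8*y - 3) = -8*y^3 - 3*y^2 + 56*y + 21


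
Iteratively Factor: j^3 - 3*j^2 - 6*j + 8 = (j + 2)*(j^2 - 5*j + 4) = (j - 4)*(j + 2)*(j - 1)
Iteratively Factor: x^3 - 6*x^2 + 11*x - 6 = (x - 3)*(x^2 - 3*x + 2) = (x - 3)*(x - 2)*(x - 1)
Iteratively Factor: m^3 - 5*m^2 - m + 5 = (m - 5)*(m^2 - 1) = (m - 5)*(m + 1)*(m - 1)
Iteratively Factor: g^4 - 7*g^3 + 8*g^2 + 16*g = (g - 4)*(g^3 - 3*g^2 - 4*g) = (g - 4)*(g + 1)*(g^2 - 4*g) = g*(g - 4)*(g + 1)*(g - 4)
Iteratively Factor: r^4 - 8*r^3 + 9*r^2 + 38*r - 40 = (r - 4)*(r^3 - 4*r^2 - 7*r + 10) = (r - 4)*(r + 2)*(r^2 - 6*r + 5) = (r - 5)*(r - 4)*(r + 2)*(r - 1)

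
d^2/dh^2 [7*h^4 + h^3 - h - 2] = 6*h*(14*h + 1)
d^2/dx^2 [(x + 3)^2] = 2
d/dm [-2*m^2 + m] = 1 - 4*m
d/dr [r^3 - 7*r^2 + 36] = r*(3*r - 14)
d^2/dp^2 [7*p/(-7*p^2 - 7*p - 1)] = 98*(-7*p*(2*p + 1)^2 + (3*p + 1)*(7*p^2 + 7*p + 1))/(7*p^2 + 7*p + 1)^3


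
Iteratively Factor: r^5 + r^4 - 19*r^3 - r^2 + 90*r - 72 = (r - 1)*(r^4 + 2*r^3 - 17*r^2 - 18*r + 72) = (r - 2)*(r - 1)*(r^3 + 4*r^2 - 9*r - 36) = (r - 2)*(r - 1)*(r + 3)*(r^2 + r - 12) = (r - 3)*(r - 2)*(r - 1)*(r + 3)*(r + 4)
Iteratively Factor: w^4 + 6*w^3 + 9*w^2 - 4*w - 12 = (w - 1)*(w^3 + 7*w^2 + 16*w + 12) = (w - 1)*(w + 2)*(w^2 + 5*w + 6) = (w - 1)*(w + 2)^2*(w + 3)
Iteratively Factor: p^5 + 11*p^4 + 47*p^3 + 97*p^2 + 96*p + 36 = (p + 1)*(p^4 + 10*p^3 + 37*p^2 + 60*p + 36) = (p + 1)*(p + 3)*(p^3 + 7*p^2 + 16*p + 12) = (p + 1)*(p + 2)*(p + 3)*(p^2 + 5*p + 6) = (p + 1)*(p + 2)*(p + 3)^2*(p + 2)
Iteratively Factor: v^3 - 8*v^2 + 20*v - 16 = (v - 2)*(v^2 - 6*v + 8) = (v - 4)*(v - 2)*(v - 2)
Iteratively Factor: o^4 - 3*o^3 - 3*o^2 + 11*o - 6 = (o + 2)*(o^3 - 5*o^2 + 7*o - 3) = (o - 1)*(o + 2)*(o^2 - 4*o + 3) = (o - 1)^2*(o + 2)*(o - 3)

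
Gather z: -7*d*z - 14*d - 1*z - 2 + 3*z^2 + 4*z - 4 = -14*d + 3*z^2 + z*(3 - 7*d) - 6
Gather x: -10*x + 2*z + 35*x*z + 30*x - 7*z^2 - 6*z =x*(35*z + 20) - 7*z^2 - 4*z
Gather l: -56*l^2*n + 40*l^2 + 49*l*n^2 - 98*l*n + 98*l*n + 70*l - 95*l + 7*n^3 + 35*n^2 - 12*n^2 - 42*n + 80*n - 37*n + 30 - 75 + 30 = l^2*(40 - 56*n) + l*(49*n^2 - 25) + 7*n^3 + 23*n^2 + n - 15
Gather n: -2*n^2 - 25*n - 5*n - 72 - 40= -2*n^2 - 30*n - 112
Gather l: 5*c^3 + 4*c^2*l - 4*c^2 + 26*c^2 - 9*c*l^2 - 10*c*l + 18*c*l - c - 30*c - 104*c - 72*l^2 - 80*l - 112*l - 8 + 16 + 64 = 5*c^3 + 22*c^2 - 135*c + l^2*(-9*c - 72) + l*(4*c^2 + 8*c - 192) + 72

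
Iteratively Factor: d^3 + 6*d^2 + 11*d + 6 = (d + 3)*(d^2 + 3*d + 2) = (d + 2)*(d + 3)*(d + 1)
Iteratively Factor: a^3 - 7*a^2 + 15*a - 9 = (a - 1)*(a^2 - 6*a + 9) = (a - 3)*(a - 1)*(a - 3)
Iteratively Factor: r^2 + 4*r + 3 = (r + 3)*(r + 1)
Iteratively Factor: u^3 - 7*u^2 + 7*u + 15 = (u + 1)*(u^2 - 8*u + 15) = (u - 5)*(u + 1)*(u - 3)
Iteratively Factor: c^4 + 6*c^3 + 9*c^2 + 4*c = (c)*(c^3 + 6*c^2 + 9*c + 4) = c*(c + 4)*(c^2 + 2*c + 1) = c*(c + 1)*(c + 4)*(c + 1)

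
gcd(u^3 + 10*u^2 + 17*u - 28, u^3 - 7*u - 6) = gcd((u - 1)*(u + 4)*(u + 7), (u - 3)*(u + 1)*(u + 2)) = 1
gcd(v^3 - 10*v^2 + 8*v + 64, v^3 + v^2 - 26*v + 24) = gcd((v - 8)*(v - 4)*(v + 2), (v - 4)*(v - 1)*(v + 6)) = v - 4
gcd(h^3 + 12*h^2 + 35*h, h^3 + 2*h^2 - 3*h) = h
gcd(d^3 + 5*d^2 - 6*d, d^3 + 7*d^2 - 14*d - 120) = d + 6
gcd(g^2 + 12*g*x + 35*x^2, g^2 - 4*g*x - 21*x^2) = 1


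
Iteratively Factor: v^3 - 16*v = (v)*(v^2 - 16) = v*(v + 4)*(v - 4)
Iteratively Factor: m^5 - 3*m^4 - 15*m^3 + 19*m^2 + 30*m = (m)*(m^4 - 3*m^3 - 15*m^2 + 19*m + 30) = m*(m - 2)*(m^3 - m^2 - 17*m - 15) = m*(m - 2)*(m + 3)*(m^2 - 4*m - 5) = m*(m - 5)*(m - 2)*(m + 3)*(m + 1)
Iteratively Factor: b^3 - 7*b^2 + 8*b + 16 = (b - 4)*(b^2 - 3*b - 4) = (b - 4)*(b + 1)*(b - 4)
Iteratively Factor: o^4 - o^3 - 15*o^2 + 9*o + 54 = (o - 3)*(o^3 + 2*o^2 - 9*o - 18) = (o - 3)^2*(o^2 + 5*o + 6) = (o - 3)^2*(o + 3)*(o + 2)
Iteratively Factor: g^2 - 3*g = (g - 3)*(g)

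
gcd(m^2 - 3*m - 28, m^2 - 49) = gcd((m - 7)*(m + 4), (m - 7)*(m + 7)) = m - 7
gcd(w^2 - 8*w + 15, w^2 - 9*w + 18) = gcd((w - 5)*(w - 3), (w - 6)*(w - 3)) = w - 3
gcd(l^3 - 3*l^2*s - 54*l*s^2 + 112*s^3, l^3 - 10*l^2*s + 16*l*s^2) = l^2 - 10*l*s + 16*s^2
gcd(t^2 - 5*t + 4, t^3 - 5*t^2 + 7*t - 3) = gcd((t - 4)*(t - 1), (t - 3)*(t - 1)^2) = t - 1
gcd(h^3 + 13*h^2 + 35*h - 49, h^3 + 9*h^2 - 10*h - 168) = h + 7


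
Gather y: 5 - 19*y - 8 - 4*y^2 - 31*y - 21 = -4*y^2 - 50*y - 24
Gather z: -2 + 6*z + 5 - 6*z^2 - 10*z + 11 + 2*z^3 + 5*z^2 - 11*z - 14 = 2*z^3 - z^2 - 15*z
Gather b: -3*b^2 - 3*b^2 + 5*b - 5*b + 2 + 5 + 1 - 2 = 6 - 6*b^2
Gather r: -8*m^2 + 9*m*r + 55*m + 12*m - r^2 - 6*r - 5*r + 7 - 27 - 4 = -8*m^2 + 67*m - r^2 + r*(9*m - 11) - 24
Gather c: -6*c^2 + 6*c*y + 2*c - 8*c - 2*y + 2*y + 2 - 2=-6*c^2 + c*(6*y - 6)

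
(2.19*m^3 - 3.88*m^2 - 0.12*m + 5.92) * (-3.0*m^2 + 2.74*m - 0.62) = -6.57*m^5 + 17.6406*m^4 - 11.629*m^3 - 15.6832*m^2 + 16.2952*m - 3.6704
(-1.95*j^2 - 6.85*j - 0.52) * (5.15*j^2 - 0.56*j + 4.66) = -10.0425*j^4 - 34.1855*j^3 - 7.929*j^2 - 31.6298*j - 2.4232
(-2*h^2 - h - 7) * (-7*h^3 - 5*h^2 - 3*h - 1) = 14*h^5 + 17*h^4 + 60*h^3 + 40*h^2 + 22*h + 7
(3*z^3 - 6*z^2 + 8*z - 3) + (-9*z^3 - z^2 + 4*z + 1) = -6*z^3 - 7*z^2 + 12*z - 2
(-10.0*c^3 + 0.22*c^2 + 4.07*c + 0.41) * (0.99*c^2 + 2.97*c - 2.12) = -9.9*c^5 - 29.4822*c^4 + 25.8827*c^3 + 12.0274*c^2 - 7.4107*c - 0.8692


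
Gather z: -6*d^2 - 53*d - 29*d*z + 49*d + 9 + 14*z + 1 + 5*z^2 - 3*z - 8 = -6*d^2 - 4*d + 5*z^2 + z*(11 - 29*d) + 2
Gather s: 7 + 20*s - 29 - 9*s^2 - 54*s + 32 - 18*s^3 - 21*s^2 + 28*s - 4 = -18*s^3 - 30*s^2 - 6*s + 6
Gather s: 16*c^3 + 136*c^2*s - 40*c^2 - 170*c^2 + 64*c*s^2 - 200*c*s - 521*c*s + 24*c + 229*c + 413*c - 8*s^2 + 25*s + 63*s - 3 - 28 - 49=16*c^3 - 210*c^2 + 666*c + s^2*(64*c - 8) + s*(136*c^2 - 721*c + 88) - 80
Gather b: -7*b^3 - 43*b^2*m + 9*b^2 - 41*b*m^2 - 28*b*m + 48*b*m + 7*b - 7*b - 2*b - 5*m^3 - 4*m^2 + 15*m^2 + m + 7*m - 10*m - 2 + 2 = -7*b^3 + b^2*(9 - 43*m) + b*(-41*m^2 + 20*m - 2) - 5*m^3 + 11*m^2 - 2*m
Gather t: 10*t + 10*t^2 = 10*t^2 + 10*t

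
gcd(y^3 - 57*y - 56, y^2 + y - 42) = y + 7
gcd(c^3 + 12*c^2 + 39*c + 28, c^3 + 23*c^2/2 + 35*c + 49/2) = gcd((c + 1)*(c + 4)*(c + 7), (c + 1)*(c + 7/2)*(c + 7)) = c^2 + 8*c + 7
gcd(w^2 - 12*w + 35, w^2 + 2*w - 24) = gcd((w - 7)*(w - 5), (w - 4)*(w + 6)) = 1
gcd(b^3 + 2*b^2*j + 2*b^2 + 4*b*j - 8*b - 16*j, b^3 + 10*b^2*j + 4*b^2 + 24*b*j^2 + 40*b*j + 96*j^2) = b + 4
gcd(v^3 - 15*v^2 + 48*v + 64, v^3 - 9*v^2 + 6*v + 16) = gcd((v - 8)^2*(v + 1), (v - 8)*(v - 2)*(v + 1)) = v^2 - 7*v - 8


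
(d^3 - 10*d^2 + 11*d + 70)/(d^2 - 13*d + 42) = (d^2 - 3*d - 10)/(d - 6)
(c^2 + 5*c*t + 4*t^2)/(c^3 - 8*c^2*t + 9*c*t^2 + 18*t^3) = (c + 4*t)/(c^2 - 9*c*t + 18*t^2)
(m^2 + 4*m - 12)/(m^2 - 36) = (m - 2)/(m - 6)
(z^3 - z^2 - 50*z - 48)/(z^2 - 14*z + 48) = (z^2 + 7*z + 6)/(z - 6)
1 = 1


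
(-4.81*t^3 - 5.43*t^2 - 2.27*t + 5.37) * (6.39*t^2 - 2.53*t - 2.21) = -30.7359*t^5 - 22.5284*t^4 + 9.8627*t^3 + 52.0577*t^2 - 8.5694*t - 11.8677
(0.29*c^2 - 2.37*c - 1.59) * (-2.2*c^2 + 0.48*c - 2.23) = -0.638*c^4 + 5.3532*c^3 + 1.7137*c^2 + 4.5219*c + 3.5457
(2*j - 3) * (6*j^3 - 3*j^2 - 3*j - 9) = 12*j^4 - 24*j^3 + 3*j^2 - 9*j + 27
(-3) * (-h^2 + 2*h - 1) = 3*h^2 - 6*h + 3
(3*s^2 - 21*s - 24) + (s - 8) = 3*s^2 - 20*s - 32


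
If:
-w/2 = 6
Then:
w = -12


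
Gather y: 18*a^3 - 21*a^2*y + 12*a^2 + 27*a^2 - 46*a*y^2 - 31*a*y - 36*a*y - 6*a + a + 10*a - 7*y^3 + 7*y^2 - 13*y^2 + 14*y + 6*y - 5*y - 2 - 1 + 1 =18*a^3 + 39*a^2 + 5*a - 7*y^3 + y^2*(-46*a - 6) + y*(-21*a^2 - 67*a + 15) - 2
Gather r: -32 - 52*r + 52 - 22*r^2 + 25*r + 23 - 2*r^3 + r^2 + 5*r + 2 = -2*r^3 - 21*r^2 - 22*r + 45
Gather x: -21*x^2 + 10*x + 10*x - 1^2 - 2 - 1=-21*x^2 + 20*x - 4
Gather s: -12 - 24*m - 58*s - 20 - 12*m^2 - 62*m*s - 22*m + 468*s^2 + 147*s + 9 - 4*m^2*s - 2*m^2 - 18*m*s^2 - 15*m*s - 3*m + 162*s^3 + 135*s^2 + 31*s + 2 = -14*m^2 - 49*m + 162*s^3 + s^2*(603 - 18*m) + s*(-4*m^2 - 77*m + 120) - 21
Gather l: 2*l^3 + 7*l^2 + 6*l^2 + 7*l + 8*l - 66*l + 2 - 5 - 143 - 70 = 2*l^3 + 13*l^2 - 51*l - 216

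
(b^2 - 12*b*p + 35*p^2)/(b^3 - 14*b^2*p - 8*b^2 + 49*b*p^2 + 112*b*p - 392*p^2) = (-b + 5*p)/(-b^2 + 7*b*p + 8*b - 56*p)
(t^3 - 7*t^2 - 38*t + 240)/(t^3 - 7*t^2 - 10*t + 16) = (t^2 + t - 30)/(t^2 + t - 2)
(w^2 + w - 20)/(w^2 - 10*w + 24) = (w + 5)/(w - 6)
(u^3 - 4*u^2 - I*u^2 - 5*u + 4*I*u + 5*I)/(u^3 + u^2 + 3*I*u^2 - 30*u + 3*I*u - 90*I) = (u^2 + u*(1 - I) - I)/(u^2 + 3*u*(2 + I) + 18*I)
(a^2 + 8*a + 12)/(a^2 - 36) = (a + 2)/(a - 6)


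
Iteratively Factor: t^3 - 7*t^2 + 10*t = (t)*(t^2 - 7*t + 10) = t*(t - 2)*(t - 5)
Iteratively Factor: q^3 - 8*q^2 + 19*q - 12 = (q - 3)*(q^2 - 5*q + 4) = (q - 4)*(q - 3)*(q - 1)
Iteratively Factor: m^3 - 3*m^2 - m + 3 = (m + 1)*(m^2 - 4*m + 3) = (m - 3)*(m + 1)*(m - 1)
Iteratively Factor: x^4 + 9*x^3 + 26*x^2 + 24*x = (x + 2)*(x^3 + 7*x^2 + 12*x) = (x + 2)*(x + 4)*(x^2 + 3*x) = x*(x + 2)*(x + 4)*(x + 3)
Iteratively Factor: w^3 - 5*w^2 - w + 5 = (w + 1)*(w^2 - 6*w + 5) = (w - 5)*(w + 1)*(w - 1)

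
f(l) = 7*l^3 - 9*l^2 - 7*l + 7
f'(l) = 21*l^2 - 18*l - 7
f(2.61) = 51.88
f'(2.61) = 89.07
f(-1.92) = -62.28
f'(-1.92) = 104.97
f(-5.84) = -1653.31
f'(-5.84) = 814.34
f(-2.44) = -131.19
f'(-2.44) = 161.95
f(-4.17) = -627.89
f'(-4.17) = 433.23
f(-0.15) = 7.82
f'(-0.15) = -3.83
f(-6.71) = -2466.03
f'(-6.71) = 1059.29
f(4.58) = 458.66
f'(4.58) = 351.06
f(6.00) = 1153.00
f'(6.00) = 641.00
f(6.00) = 1153.00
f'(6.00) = 641.00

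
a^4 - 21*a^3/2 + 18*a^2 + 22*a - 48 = (a - 8)*(a - 2)^2*(a + 3/2)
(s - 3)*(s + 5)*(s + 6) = s^3 + 8*s^2 - 3*s - 90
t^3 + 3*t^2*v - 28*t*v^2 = t*(t - 4*v)*(t + 7*v)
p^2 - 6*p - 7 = (p - 7)*(p + 1)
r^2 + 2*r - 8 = (r - 2)*(r + 4)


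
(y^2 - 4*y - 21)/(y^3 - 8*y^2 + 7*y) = (y + 3)/(y*(y - 1))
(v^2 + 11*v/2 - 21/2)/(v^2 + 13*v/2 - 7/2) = (2*v - 3)/(2*v - 1)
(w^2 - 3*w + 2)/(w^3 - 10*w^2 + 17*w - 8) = (w - 2)/(w^2 - 9*w + 8)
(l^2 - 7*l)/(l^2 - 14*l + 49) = l/(l - 7)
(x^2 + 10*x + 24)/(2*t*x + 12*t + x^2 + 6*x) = (x + 4)/(2*t + x)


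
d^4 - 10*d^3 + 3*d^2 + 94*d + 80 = (d - 8)*(d - 5)*(d + 1)*(d + 2)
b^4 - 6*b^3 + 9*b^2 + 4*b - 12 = (b - 3)*(b - 2)^2*(b + 1)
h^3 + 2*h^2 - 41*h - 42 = (h - 6)*(h + 1)*(h + 7)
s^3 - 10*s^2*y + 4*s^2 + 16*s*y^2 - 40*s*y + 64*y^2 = (s + 4)*(s - 8*y)*(s - 2*y)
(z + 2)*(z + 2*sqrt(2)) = z^2 + 2*z + 2*sqrt(2)*z + 4*sqrt(2)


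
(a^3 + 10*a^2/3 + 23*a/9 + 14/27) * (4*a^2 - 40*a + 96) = 4*a^5 - 80*a^4/3 - 244*a^3/9 + 5936*a^2/27 + 6064*a/27 + 448/9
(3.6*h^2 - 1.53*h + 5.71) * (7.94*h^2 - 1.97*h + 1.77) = 28.584*h^4 - 19.2402*h^3 + 54.7235*h^2 - 13.9568*h + 10.1067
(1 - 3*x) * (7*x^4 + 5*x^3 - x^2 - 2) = -21*x^5 - 8*x^4 + 8*x^3 - x^2 + 6*x - 2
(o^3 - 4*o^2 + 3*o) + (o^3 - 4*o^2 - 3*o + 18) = 2*o^3 - 8*o^2 + 18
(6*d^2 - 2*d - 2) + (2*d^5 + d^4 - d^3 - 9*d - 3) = 2*d^5 + d^4 - d^3 + 6*d^2 - 11*d - 5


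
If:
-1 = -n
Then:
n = 1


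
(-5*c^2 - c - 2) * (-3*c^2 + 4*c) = 15*c^4 - 17*c^3 + 2*c^2 - 8*c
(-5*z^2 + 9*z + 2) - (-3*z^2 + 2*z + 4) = -2*z^2 + 7*z - 2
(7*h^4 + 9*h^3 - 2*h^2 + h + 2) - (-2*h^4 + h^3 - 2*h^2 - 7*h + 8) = 9*h^4 + 8*h^3 + 8*h - 6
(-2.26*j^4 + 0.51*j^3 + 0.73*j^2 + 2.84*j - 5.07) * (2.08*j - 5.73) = -4.7008*j^5 + 14.0106*j^4 - 1.4039*j^3 + 1.7243*j^2 - 26.8188*j + 29.0511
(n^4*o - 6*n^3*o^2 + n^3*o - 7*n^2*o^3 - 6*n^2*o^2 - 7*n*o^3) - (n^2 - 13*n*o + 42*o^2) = n^4*o - 6*n^3*o^2 + n^3*o - 7*n^2*o^3 - 6*n^2*o^2 - n^2 - 7*n*o^3 + 13*n*o - 42*o^2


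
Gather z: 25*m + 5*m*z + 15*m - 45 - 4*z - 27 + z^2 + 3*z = 40*m + z^2 + z*(5*m - 1) - 72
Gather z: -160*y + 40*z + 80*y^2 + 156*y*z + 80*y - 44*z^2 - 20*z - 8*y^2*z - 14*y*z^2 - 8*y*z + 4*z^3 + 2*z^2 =80*y^2 - 80*y + 4*z^3 + z^2*(-14*y - 42) + z*(-8*y^2 + 148*y + 20)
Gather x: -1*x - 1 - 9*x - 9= -10*x - 10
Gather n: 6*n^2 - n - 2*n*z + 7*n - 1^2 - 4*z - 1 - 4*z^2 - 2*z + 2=6*n^2 + n*(6 - 2*z) - 4*z^2 - 6*z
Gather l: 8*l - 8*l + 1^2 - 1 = 0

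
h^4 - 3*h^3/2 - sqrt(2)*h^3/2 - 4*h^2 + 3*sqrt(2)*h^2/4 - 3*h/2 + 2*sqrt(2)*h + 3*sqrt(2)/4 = (h - 3)*(h + 1/2)*(h + 1)*(h - sqrt(2)/2)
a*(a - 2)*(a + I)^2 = a^4 - 2*a^3 + 2*I*a^3 - a^2 - 4*I*a^2 + 2*a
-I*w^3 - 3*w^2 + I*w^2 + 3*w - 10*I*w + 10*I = (w - 5*I)*(w + 2*I)*(-I*w + I)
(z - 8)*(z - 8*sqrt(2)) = z^2 - 8*sqrt(2)*z - 8*z + 64*sqrt(2)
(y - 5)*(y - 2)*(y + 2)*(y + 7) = y^4 + 2*y^3 - 39*y^2 - 8*y + 140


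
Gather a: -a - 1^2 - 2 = -a - 3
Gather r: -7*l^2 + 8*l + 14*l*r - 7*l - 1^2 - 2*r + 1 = -7*l^2 + l + r*(14*l - 2)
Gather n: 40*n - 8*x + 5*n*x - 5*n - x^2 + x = n*(5*x + 35) - x^2 - 7*x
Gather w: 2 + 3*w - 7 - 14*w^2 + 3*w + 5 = -14*w^2 + 6*w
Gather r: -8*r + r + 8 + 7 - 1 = 14 - 7*r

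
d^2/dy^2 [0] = 0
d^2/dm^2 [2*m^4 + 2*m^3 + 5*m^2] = 24*m^2 + 12*m + 10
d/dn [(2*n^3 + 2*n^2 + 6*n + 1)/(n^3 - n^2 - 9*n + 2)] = (-4*n^4 - 48*n^3 - 3*n^2 + 10*n + 21)/(n^6 - 2*n^5 - 17*n^4 + 22*n^3 + 77*n^2 - 36*n + 4)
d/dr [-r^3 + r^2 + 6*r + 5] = -3*r^2 + 2*r + 6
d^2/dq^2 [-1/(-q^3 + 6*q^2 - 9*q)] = 6*(2*q^2 - 4*q + 3)/(q^3*(q^4 - 12*q^3 + 54*q^2 - 108*q + 81))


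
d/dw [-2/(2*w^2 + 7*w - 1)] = 2*(4*w + 7)/(2*w^2 + 7*w - 1)^2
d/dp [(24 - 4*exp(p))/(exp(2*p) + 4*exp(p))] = 4*(exp(2*p) - 12*exp(p) - 24)*exp(-p)/(exp(2*p) + 8*exp(p) + 16)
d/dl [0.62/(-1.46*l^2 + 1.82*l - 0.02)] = (1.8104*l - 1.1284)/(1.46*l^2 - 1.82*l + 0.02)^2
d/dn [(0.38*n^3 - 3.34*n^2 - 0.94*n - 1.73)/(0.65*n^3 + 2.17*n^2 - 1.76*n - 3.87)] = (2.9956*n^4 - 0.115600000000001*n^3 + 6.8799*n^2 + 33.3598*n + 0.593)/(0.4225*n^6 + 2.821*n^5 + 2.4209*n^4 - 12.6694*n^3 - 13.6982*n^2 + 13.6224*n + 14.9769)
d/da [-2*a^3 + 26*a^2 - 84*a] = -6*a^2 + 52*a - 84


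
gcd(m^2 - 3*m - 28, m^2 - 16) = m + 4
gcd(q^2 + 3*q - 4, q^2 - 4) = 1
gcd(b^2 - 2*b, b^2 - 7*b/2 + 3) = b - 2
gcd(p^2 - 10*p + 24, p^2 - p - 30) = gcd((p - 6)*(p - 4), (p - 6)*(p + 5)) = p - 6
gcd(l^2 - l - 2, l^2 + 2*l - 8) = l - 2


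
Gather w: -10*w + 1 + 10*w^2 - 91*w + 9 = 10*w^2 - 101*w + 10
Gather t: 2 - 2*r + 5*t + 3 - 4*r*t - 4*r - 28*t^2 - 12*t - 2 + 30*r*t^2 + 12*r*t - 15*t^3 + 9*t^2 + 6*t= -6*r - 15*t^3 + t^2*(30*r - 19) + t*(8*r - 1) + 3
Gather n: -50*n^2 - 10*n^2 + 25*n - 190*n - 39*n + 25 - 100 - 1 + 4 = -60*n^2 - 204*n - 72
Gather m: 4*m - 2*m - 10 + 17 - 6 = 2*m + 1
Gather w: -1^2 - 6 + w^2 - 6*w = w^2 - 6*w - 7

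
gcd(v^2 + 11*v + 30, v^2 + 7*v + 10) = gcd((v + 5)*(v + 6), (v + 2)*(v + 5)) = v + 5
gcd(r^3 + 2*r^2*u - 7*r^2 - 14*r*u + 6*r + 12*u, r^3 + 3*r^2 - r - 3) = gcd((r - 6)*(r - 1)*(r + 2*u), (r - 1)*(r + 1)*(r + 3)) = r - 1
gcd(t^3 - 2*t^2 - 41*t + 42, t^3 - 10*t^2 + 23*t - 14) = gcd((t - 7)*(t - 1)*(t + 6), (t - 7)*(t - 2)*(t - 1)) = t^2 - 8*t + 7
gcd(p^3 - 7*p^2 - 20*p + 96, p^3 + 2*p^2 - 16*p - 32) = p + 4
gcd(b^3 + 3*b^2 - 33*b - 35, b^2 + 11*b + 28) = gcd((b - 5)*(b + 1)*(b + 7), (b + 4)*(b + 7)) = b + 7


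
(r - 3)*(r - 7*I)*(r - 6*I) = r^3 - 3*r^2 - 13*I*r^2 - 42*r + 39*I*r + 126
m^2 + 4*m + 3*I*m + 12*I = (m + 4)*(m + 3*I)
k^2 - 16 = (k - 4)*(k + 4)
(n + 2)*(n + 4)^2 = n^3 + 10*n^2 + 32*n + 32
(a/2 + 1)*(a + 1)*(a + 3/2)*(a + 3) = a^4/2 + 15*a^3/4 + 10*a^2 + 45*a/4 + 9/2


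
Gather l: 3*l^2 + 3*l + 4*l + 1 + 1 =3*l^2 + 7*l + 2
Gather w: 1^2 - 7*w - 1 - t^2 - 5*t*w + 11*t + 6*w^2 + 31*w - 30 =-t^2 + 11*t + 6*w^2 + w*(24 - 5*t) - 30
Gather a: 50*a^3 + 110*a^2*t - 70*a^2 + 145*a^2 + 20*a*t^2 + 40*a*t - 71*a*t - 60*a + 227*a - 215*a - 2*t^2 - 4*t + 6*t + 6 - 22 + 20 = 50*a^3 + a^2*(110*t + 75) + a*(20*t^2 - 31*t - 48) - 2*t^2 + 2*t + 4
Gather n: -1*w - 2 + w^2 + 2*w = w^2 + w - 2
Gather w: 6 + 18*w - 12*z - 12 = 18*w - 12*z - 6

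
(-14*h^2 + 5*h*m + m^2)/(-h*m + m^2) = (14*h^2 - 5*h*m - m^2)/(m*(h - m))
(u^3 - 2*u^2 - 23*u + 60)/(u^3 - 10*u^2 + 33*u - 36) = (u + 5)/(u - 3)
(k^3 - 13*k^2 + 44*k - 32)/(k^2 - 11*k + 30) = (k^3 - 13*k^2 + 44*k - 32)/(k^2 - 11*k + 30)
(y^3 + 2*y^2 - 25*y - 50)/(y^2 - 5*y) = y + 7 + 10/y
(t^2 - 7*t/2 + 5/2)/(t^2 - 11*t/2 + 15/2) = (t - 1)/(t - 3)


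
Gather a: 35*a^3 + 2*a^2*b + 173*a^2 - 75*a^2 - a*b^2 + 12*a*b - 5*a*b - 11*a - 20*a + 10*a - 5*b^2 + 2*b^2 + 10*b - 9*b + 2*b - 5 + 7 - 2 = 35*a^3 + a^2*(2*b + 98) + a*(-b^2 + 7*b - 21) - 3*b^2 + 3*b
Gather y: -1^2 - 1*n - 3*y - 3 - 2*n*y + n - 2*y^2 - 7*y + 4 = -2*y^2 + y*(-2*n - 10)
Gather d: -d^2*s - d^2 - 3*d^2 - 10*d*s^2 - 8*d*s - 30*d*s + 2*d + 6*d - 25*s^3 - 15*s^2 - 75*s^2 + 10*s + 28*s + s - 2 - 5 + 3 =d^2*(-s - 4) + d*(-10*s^2 - 38*s + 8) - 25*s^3 - 90*s^2 + 39*s - 4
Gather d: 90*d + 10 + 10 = 90*d + 20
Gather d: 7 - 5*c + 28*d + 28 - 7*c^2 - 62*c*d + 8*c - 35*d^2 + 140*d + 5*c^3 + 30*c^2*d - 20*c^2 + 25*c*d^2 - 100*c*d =5*c^3 - 27*c^2 + 3*c + d^2*(25*c - 35) + d*(30*c^2 - 162*c + 168) + 35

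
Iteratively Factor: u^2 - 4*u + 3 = (u - 3)*(u - 1)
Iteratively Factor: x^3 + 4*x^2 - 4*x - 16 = (x + 2)*(x^2 + 2*x - 8) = (x - 2)*(x + 2)*(x + 4)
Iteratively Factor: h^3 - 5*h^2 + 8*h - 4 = (h - 2)*(h^2 - 3*h + 2) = (h - 2)^2*(h - 1)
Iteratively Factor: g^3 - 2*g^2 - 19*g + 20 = (g + 4)*(g^2 - 6*g + 5) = (g - 1)*(g + 4)*(g - 5)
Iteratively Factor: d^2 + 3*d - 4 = (d - 1)*(d + 4)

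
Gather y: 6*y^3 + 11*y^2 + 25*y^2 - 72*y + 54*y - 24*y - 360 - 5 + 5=6*y^3 + 36*y^2 - 42*y - 360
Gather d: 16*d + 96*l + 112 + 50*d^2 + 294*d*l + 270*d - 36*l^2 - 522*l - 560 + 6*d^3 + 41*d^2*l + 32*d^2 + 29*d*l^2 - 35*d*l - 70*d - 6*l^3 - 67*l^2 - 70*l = 6*d^3 + d^2*(41*l + 82) + d*(29*l^2 + 259*l + 216) - 6*l^3 - 103*l^2 - 496*l - 448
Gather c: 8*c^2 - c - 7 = 8*c^2 - c - 7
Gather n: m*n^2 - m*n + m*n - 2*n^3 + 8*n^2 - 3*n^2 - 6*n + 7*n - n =-2*n^3 + n^2*(m + 5)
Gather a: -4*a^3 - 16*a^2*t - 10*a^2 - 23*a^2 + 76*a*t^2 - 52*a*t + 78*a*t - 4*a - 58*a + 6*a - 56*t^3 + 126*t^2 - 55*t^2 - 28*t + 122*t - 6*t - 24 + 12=-4*a^3 + a^2*(-16*t - 33) + a*(76*t^2 + 26*t - 56) - 56*t^3 + 71*t^2 + 88*t - 12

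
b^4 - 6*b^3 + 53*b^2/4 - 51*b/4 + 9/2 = (b - 2)*(b - 3/2)^2*(b - 1)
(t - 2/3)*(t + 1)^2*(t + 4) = t^4 + 16*t^3/3 + 5*t^2 - 2*t - 8/3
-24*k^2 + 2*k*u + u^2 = (-4*k + u)*(6*k + u)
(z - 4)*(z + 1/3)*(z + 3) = z^3 - 2*z^2/3 - 37*z/3 - 4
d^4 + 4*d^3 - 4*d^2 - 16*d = d*(d - 2)*(d + 2)*(d + 4)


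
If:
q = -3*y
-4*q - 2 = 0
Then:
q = -1/2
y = 1/6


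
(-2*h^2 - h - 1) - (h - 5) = -2*h^2 - 2*h + 4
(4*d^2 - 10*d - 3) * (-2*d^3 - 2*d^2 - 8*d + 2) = -8*d^5 + 12*d^4 - 6*d^3 + 94*d^2 + 4*d - 6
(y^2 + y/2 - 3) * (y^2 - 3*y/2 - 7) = y^4 - y^3 - 43*y^2/4 + y + 21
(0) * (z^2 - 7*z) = 0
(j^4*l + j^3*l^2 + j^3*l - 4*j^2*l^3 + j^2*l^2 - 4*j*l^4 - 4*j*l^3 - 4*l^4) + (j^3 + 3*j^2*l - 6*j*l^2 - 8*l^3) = j^4*l + j^3*l^2 + j^3*l + j^3 - 4*j^2*l^3 + j^2*l^2 + 3*j^2*l - 4*j*l^4 - 4*j*l^3 - 6*j*l^2 - 4*l^4 - 8*l^3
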